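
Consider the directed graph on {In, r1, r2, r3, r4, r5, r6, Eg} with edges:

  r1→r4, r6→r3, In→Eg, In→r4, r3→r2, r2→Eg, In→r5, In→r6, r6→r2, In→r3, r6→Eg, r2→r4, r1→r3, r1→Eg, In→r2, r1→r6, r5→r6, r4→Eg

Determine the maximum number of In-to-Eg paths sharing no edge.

Assign every edge capacity 1; by Menger, the answer equals the max flow.
Path In→Eg (+1); total 1.
Path In→r2→Eg (+1); total 2.
Path In→r4→Eg (+1); total 3.
Path In→r6→Eg (+1); total 4.
No residual In→Eg path; max flow = 4.
Certifying cut of size 4: {In→Eg, r2→Eg, r4→Eg, r6→Eg}.

4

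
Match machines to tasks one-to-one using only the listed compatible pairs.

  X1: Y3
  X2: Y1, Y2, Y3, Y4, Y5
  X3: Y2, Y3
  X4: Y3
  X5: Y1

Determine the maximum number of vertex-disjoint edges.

Unit-capacity flow: source→left, listed edges, right→sink; max matching = max flow.
Augmenting path X1→Y3 (+1); matched 1.
Augmenting path X2→Y1 (+1); matched 2.
Augmenting path X3→Y2 (+1); matched 3.
Augmenting path X5→Y1→X2→Y4 (+1); matched 4.
No augmenting path remains; maximum matching = 4.
König certificate: {X2, X3, X5, Y3} is a vertex cover of size 4 (every listed pair touches it), so no matching can be larger.

4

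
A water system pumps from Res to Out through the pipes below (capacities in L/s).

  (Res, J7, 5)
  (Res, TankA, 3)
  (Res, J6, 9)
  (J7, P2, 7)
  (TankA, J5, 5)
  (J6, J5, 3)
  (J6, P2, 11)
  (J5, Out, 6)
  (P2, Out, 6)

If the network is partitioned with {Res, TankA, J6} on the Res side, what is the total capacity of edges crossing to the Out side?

24

Edges leaving {Res, TankA, J6}: Res→J7 (5), TankA→J5 (5), J6→J5 (3), J6→P2 (11).
Cut capacity = 5 + 5 + 3 + 11 = 24.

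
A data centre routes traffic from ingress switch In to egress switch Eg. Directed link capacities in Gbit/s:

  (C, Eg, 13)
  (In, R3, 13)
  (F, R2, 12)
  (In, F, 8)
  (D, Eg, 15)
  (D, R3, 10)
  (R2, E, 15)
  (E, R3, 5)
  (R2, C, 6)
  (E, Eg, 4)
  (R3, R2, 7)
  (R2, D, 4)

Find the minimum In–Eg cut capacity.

14

Augment In→R3→R2→C→Eg: bottleneck 6, flow now 6.
Augment In→R3→R2→E→Eg: bottleneck 1, flow now 7.
Augment In→F→R2→E→Eg: bottleneck 3, flow now 10.
Augment In→F→R2→D→Eg: bottleneck 4, flow now 14.
No augmenting path remains; maximum flow = 14.
By max-flow min-cut, the minimum cut capacity equals the max flow.
In the residual graph, reachable from In: {In, R3, F, R2, E}.
Min-cut edges: R2→C (6), R2→D (4), E→Eg (4); capacity 6 + 4 + 4 = 14.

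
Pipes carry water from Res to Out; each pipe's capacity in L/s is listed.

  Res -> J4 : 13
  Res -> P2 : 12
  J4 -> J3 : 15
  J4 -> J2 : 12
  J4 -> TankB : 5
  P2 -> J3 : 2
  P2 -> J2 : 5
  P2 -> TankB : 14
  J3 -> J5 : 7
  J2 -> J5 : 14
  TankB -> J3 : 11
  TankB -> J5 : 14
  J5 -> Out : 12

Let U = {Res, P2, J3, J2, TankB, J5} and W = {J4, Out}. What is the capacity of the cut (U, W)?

Edges leaving {Res, P2, J3, J2, TankB, J5}: Res→J4 (13), J5→Out (12).
Cut capacity = 13 + 12 = 25.

25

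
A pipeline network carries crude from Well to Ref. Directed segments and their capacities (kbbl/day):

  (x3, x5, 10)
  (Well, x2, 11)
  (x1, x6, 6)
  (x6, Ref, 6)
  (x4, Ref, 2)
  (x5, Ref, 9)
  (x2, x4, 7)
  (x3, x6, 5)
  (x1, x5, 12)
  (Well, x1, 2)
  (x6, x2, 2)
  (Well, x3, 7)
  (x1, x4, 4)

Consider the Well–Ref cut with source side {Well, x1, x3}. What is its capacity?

Edges leaving {Well, x1, x3}: Well→x2 (11), x1→x4 (4), x1→x5 (12), x1→x6 (6), x3→x5 (10), x3→x6 (5).
Cut capacity = 11 + 4 + 12 + 6 + 10 + 5 = 48.

48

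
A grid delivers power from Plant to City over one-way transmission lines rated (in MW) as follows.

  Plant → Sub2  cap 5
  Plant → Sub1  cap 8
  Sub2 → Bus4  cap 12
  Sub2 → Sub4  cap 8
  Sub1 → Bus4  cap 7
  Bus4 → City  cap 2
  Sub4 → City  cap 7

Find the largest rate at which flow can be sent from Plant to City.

Augment Plant→Sub2→Bus4→City: bottleneck 2, flow now 2.
Augment Plant→Sub2→Sub4→City: bottleneck 3, flow now 5.
Augment Plant→Sub1→Bus4→Sub2→Sub4→City: bottleneck 2, flow now 7. (uses reverse residual edge)
No augmenting path remains; maximum flow = 7.
In the residual graph, reachable from Plant: {Plant, Sub1, Bus4}.
Min-cut edges: Plant→Sub2 (5), Bus4→City (2); capacity 5 + 2 = 7.
This cut is saturated, so no flow can exceed 7.

7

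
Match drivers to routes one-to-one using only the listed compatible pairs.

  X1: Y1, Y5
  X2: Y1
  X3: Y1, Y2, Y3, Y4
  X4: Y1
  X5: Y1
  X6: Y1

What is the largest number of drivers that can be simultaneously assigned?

Unit-capacity flow: source→left, listed edges, right→sink; max matching = max flow.
Augmenting path X1→Y1 (+1); matched 1.
Augmenting path X3→Y2 (+1); matched 2.
Augmenting path X2→Y1→X1→Y5 (+1); matched 3.
No augmenting path remains; maximum matching = 3.
König certificate: {X1, X3, Y1} is a vertex cover of size 3 (every listed pair touches it), so no matching can be larger.

3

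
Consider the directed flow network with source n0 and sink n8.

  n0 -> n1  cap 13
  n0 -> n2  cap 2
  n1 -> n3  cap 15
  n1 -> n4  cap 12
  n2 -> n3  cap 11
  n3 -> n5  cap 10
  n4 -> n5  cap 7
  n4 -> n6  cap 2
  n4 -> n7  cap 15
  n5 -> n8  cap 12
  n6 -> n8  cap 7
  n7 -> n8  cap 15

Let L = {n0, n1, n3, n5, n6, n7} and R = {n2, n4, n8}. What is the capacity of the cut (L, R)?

48

Edges leaving {n0, n1, n3, n5, n6, n7}: n0→n2 (2), n1→n4 (12), n5→n8 (12), n6→n8 (7), n7→n8 (15).
Cut capacity = 2 + 12 + 12 + 7 + 15 = 48.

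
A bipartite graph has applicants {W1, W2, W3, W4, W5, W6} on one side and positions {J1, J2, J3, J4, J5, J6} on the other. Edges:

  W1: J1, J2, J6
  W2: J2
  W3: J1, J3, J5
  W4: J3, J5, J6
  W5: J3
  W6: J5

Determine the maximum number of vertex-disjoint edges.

5

Unit-capacity flow: source→left, listed edges, right→sink; max matching = max flow.
Augmenting path W1→J1 (+1); matched 1.
Augmenting path W2→J2 (+1); matched 2.
Augmenting path W3→J3 (+1); matched 3.
Augmenting path W4→J5 (+1); matched 4.
Augmenting path W6→J5→W4→J6 (+1); matched 5.
No augmenting path remains; maximum matching = 5.
König certificate: {J1, J2, J3, J5, J6} is a vertex cover of size 5 (every listed pair touches it), so no matching can be larger.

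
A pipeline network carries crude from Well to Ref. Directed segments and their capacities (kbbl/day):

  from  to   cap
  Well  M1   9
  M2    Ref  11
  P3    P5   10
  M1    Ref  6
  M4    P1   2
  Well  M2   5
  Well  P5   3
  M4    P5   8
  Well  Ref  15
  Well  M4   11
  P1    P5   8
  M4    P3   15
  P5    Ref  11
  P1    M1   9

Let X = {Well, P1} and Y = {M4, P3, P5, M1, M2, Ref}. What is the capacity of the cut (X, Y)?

Edges leaving {Well, P1}: Well→M4 (11), Well→P5 (3), Well→M1 (9), Well→M2 (5), Well→Ref (15), P1→P5 (8), P1→M1 (9).
Cut capacity = 11 + 3 + 9 + 5 + 15 + 8 + 9 = 60.

60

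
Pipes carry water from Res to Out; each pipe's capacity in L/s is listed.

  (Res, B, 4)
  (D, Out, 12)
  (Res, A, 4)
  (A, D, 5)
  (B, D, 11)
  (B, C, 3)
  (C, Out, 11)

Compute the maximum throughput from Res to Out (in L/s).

Augment Res→A→D→Out: bottleneck 4, flow now 4.
Augment Res→B→C→Out: bottleneck 3, flow now 7.
Augment Res→B→D→Out: bottleneck 1, flow now 8.
No augmenting path remains; maximum flow = 8.
In the residual graph, reachable from Res: {Res}.
Min-cut edges: Res→A (4), Res→B (4); capacity 4 + 4 = 8.
This cut is saturated, so no flow can exceed 8.

8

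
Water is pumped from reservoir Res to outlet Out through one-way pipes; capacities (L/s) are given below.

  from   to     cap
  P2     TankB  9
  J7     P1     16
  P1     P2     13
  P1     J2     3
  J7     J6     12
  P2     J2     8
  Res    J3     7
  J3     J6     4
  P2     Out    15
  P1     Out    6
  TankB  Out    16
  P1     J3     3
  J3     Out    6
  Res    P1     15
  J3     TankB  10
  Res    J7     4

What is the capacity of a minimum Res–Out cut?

Augment Res→P1→Out: bottleneck 6, flow now 6.
Augment Res→J3→Out: bottleneck 6, flow now 12.
Augment Res→P1→P2→Out: bottleneck 9, flow now 21.
Augment Res→J3→TankB→Out: bottleneck 1, flow now 22.
Augment Res→J7→P1→P2→Out: bottleneck 4, flow now 26.
No augmenting path remains; maximum flow = 26.
By max-flow min-cut, the minimum cut capacity equals the max flow.
In the residual graph, reachable from Res: {Res}.
Min-cut edges: Res→J7 (4), Res→P1 (15), Res→J3 (7); capacity 4 + 15 + 7 = 26.

26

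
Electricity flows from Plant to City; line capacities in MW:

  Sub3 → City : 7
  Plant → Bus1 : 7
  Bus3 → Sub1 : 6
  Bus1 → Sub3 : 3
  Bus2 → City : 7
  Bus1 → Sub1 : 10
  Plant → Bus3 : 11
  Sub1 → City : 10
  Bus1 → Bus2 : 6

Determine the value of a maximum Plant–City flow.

Augment Plant→Bus1→Bus2→City: bottleneck 6, flow now 6.
Augment Plant→Bus1→Sub1→City: bottleneck 1, flow now 7.
Augment Plant→Bus3→Sub1→City: bottleneck 6, flow now 13.
No augmenting path remains; maximum flow = 13.
In the residual graph, reachable from Plant: {Plant, Bus3}.
Min-cut edges: Plant→Bus1 (7), Bus3→Sub1 (6); capacity 7 + 6 = 13.
This cut is saturated, so no flow can exceed 13.

13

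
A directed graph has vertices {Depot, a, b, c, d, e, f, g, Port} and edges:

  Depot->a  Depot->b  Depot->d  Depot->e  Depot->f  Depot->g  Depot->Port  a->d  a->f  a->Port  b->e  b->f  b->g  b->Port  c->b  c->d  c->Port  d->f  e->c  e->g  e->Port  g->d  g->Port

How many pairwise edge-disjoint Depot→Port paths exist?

Assign every edge capacity 1; by Menger, the answer equals the max flow.
Path Depot→Port (+1); total 1.
Path Depot→a→Port (+1); total 2.
Path Depot→b→Port (+1); total 3.
Path Depot→e→Port (+1); total 4.
Path Depot→g→Port (+1); total 5.
No residual Depot→Port path; max flow = 5.
Certifying cut of size 5: {Depot→Port, Depot→a, Depot→b, Depot→e, Depot→g}.

5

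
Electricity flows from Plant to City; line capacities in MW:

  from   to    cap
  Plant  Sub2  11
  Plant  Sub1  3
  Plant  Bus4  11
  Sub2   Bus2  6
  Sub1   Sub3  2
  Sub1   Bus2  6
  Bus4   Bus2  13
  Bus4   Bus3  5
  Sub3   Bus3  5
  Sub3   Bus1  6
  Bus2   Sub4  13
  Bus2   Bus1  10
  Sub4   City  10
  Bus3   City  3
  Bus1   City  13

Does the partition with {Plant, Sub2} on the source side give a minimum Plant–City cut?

Given cut capacity: 3 + 11 + 6 = 20.
Augment Plant→Bus4→Bus3→City: bottleneck 3, flow now 3.
Augment Plant→Sub2→Bus2→Sub4→City: bottleneck 6, flow now 9.
Augment Plant→Sub1→Sub3→Bus1→City: bottleneck 2, flow now 11.
Augment Plant→Sub1→Bus2→Sub4→City: bottleneck 1, flow now 12.
Augment Plant→Bus4→Bus2→Sub4→City: bottleneck 3, flow now 15.
Augment Plant→Bus4→Bus2→Bus1→City: bottleneck 5, flow now 20.
No augmenting path remains; maximum flow = 20.
Cut capacity 20 equals the max flow, so it is a minimum cut.

Yes — it is a minimum cut (capacity 20).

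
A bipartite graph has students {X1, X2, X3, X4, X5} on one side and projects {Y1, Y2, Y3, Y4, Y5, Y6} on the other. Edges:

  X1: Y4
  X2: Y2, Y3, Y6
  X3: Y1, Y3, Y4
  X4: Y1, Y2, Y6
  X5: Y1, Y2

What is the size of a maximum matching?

Unit-capacity flow: source→left, listed edges, right→sink; max matching = max flow.
Augmenting path X1→Y4 (+1); matched 1.
Augmenting path X2→Y2 (+1); matched 2.
Augmenting path X3→Y1 (+1); matched 3.
Augmenting path X4→Y6 (+1); matched 4.
Augmenting path X5→Y1→X3→Y3 (+1); matched 5.
No augmenting path remains; maximum matching = 5.
König certificate: {X1, X2, X3, X4, X5} is a vertex cover of size 5 (every listed pair touches it), so no matching can be larger.

5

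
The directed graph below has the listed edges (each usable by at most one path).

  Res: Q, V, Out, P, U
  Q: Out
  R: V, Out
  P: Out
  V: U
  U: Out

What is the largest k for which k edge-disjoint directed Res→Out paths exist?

4

Assign every edge capacity 1; by Menger, the answer equals the max flow.
Path Res→Out (+1); total 1.
Path Res→P→Out (+1); total 2.
Path Res→Q→Out (+1); total 3.
Path Res→U→Out (+1); total 4.
No residual Res→Out path; max flow = 4.
Certifying cut of size 4: {Res→Out, Res→P, Res→Q, U→Out}.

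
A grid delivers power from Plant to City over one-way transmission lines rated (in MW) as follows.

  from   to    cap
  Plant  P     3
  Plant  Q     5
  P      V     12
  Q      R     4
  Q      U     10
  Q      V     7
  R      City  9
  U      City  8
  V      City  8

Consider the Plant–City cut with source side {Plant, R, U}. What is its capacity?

25

Edges leaving {Plant, R, U}: Plant→P (3), Plant→Q (5), R→City (9), U→City (8).
Cut capacity = 3 + 5 + 9 + 8 = 25.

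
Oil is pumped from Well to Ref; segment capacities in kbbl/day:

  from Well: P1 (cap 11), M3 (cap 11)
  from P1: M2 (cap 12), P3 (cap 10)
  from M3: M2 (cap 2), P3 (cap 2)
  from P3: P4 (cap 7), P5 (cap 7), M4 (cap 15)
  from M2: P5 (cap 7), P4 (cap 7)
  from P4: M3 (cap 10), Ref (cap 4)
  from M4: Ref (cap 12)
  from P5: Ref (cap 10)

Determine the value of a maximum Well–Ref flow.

15

Augment Well→P1→P3→P4→Ref: bottleneck 4, flow now 4.
Augment Well→P1→P3→M4→Ref: bottleneck 6, flow now 10.
Augment Well→P1→M2→P5→Ref: bottleneck 1, flow now 11.
Augment Well→M3→P3→M4→Ref: bottleneck 2, flow now 13.
Augment Well→M3→M2→P5→Ref: bottleneck 2, flow now 15.
No augmenting path remains; maximum flow = 15.
In the residual graph, reachable from Well: {Well, M3}.
Min-cut edges: Well→P1 (11), M3→P3 (2), M3→M2 (2); capacity 11 + 2 + 2 = 15.
This cut is saturated, so no flow can exceed 15.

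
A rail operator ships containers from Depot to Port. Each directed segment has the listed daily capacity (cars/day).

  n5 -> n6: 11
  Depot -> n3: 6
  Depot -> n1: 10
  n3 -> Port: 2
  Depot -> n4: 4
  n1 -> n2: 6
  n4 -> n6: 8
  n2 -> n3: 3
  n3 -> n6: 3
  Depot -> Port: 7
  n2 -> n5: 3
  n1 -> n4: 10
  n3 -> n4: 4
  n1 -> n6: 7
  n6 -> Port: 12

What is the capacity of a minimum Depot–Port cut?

21

Augment Depot→Port: bottleneck 7, flow now 7.
Augment Depot→n3→Port: bottleneck 2, flow now 9.
Augment Depot→n1→n6→Port: bottleneck 7, flow now 16.
Augment Depot→n3→n6→Port: bottleneck 3, flow now 19.
Augment Depot→n4→n6→Port: bottleneck 2, flow now 21.
No augmenting path remains; maximum flow = 21.
By max-flow min-cut, the minimum cut capacity equals the max flow.
In the residual graph, reachable from Depot: {Depot, n1, n2, n3, n4, n5, n6}.
Min-cut edges: Depot→Port (7), n3→Port (2), n6→Port (12); capacity 7 + 2 + 12 = 21.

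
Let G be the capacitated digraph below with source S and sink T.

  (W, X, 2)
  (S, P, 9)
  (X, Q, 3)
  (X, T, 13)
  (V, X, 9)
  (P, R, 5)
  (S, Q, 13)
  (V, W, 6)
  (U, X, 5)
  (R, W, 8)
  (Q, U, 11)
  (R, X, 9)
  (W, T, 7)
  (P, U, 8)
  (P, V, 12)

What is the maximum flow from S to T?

Augment S→P→R→W→T: bottleneck 5, flow now 5.
Augment S→P→U→X→T: bottleneck 4, flow now 9.
Augment S→Q→U→X→T: bottleneck 1, flow now 10.
Augment S→Q→U→P→V→W→T: bottleneck 2, flow now 12. (uses reverse residual edge)
Augment S→Q→U→P→V→X→T: bottleneck 2, flow now 14. (uses reverse residual edge)
No augmenting path remains; maximum flow = 14.
In the residual graph, reachable from S: {S, Q, U}.
Min-cut edges: S→P (9), U→X (5); capacity 9 + 5 = 14.
This cut is saturated, so no flow can exceed 14.

14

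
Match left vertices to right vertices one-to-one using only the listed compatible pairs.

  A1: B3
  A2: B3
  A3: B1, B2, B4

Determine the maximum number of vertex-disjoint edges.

2

Unit-capacity flow: source→left, listed edges, right→sink; max matching = max flow.
Augmenting path A1→B3 (+1); matched 1.
Augmenting path A3→B1 (+1); matched 2.
No augmenting path remains; maximum matching = 2.
König certificate: {A3, B3} is a vertex cover of size 2 (every listed pair touches it), so no matching can be larger.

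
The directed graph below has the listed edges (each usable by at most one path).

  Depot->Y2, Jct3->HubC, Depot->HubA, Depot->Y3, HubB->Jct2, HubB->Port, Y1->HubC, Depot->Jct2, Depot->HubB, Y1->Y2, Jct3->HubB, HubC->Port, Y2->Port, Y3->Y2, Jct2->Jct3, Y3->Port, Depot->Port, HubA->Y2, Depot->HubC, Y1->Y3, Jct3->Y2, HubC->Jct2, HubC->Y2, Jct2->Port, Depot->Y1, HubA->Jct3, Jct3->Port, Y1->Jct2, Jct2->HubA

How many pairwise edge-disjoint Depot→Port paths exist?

Assign every edge capacity 1; by Menger, the answer equals the max flow.
Path Depot→Port (+1); total 1.
Path Depot→Jct2→Port (+1); total 2.
Path Depot→HubB→Port (+1); total 3.
Path Depot→Y3→Port (+1); total 4.
Path Depot→HubC→Port (+1); total 5.
Path Depot→Y2→Port (+1); total 6.
Path Depot→HubA→Jct3→Port (+1); total 7.
No residual Depot→Port path; max flow = 7.
Certifying cut of size 7: {Depot→Port, HubB→Port, HubC→Port, Jct2→Port, Jct3→Port, Y2→Port, Y3→Port}.

7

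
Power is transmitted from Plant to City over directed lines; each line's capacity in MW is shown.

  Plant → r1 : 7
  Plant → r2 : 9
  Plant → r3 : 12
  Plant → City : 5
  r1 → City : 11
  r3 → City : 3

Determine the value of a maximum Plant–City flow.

Augment Plant→City: bottleneck 5, flow now 5.
Augment Plant→r1→City: bottleneck 7, flow now 12.
Augment Plant→r3→City: bottleneck 3, flow now 15.
No augmenting path remains; maximum flow = 15.
In the residual graph, reachable from Plant: {Plant, r2, r3}.
Min-cut edges: Plant→r1 (7), Plant→City (5), r3→City (3); capacity 7 + 5 + 3 = 15.
This cut is saturated, so no flow can exceed 15.

15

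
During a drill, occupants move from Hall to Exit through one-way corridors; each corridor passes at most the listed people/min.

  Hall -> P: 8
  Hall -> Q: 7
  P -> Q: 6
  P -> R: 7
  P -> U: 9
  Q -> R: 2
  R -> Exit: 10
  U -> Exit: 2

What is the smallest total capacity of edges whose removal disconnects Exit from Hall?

Augment Hall→P→R→Exit: bottleneck 7, flow now 7.
Augment Hall→P→U→Exit: bottleneck 1, flow now 8.
Augment Hall→Q→R→Exit: bottleneck 2, flow now 10.
No augmenting path remains; maximum flow = 10.
By max-flow min-cut, the minimum cut capacity equals the max flow.
In the residual graph, reachable from Hall: {Hall, Q}.
Min-cut edges: Hall→P (8), Q→R (2); capacity 8 + 2 = 10.

10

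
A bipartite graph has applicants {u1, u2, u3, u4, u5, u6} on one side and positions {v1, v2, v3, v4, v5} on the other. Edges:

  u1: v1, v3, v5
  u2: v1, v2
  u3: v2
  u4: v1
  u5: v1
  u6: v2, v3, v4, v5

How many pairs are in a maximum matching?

4

Unit-capacity flow: source→left, listed edges, right→sink; max matching = max flow.
Augmenting path u1→v1 (+1); matched 1.
Augmenting path u2→v2 (+1); matched 2.
Augmenting path u6→v3 (+1); matched 3.
Augmenting path u4→v1→u1→v5 (+1); matched 4.
No augmenting path remains; maximum matching = 4.
König certificate: {u1, u6, v1, v2} is a vertex cover of size 4 (every listed pair touches it), so no matching can be larger.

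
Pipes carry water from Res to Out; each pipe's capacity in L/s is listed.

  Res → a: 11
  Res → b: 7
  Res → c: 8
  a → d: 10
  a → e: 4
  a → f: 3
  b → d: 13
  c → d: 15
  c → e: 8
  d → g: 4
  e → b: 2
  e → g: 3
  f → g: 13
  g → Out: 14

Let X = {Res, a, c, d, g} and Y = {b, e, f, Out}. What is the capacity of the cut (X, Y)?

Edges leaving {Res, a, c, d, g}: Res→b (7), a→e (4), a→f (3), c→e (8), g→Out (14).
Cut capacity = 7 + 4 + 3 + 8 + 14 = 36.

36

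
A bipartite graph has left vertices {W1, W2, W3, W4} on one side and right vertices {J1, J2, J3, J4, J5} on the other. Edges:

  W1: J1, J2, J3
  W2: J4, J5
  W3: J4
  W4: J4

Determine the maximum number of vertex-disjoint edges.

3

Unit-capacity flow: source→left, listed edges, right→sink; max matching = max flow.
Augmenting path W1→J1 (+1); matched 1.
Augmenting path W2→J4 (+1); matched 2.
Augmenting path W3→J4→W2→J5 (+1); matched 3.
No augmenting path remains; maximum matching = 3.
König certificate: {W1, W2, J4} is a vertex cover of size 3 (every listed pair touches it), so no matching can be larger.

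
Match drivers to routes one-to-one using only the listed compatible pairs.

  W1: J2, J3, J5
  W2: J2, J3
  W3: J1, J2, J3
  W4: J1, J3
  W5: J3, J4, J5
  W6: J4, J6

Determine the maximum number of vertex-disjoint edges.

Unit-capacity flow: source→left, listed edges, right→sink; max matching = max flow.
Augmenting path W1→J2 (+1); matched 1.
Augmenting path W2→J3 (+1); matched 2.
Augmenting path W3→J1 (+1); matched 3.
Augmenting path W5→J4 (+1); matched 4.
Augmenting path W6→J6 (+1); matched 5.
Augmenting path W4→J1→W3→J2→W1→J5 (+1); matched 6.
No augmenting path remains; maximum matching = 6.
König certificate: {W1, W2, W3, W4, W5, W6} is a vertex cover of size 6 (every listed pair touches it), so no matching can be larger.

6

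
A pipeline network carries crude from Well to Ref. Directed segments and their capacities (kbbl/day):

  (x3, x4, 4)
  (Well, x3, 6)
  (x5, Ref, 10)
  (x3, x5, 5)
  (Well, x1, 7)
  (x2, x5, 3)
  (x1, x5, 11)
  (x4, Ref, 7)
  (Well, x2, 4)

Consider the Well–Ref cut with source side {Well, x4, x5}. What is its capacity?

34

Edges leaving {Well, x4, x5}: Well→x1 (7), Well→x2 (4), Well→x3 (6), x4→Ref (7), x5→Ref (10).
Cut capacity = 7 + 4 + 6 + 7 + 10 = 34.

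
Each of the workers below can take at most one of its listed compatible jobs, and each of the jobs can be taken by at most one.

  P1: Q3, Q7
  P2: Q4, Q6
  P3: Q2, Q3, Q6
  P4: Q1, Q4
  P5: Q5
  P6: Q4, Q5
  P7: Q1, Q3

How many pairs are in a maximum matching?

Unit-capacity flow: source→left, listed edges, right→sink; max matching = max flow.
Augmenting path P1→Q3 (+1); matched 1.
Augmenting path P2→Q4 (+1); matched 2.
Augmenting path P3→Q2 (+1); matched 3.
Augmenting path P4→Q1 (+1); matched 4.
Augmenting path P5→Q5 (+1); matched 5.
Augmenting path P6→Q4→P2→Q6 (+1); matched 6.
Augmenting path P7→Q3→P1→Q7 (+1); matched 7.
No augmenting path remains; maximum matching = 7.
König certificate: {P1, P2, P3, P4, P5, P6, P7} is a vertex cover of size 7 (every listed pair touches it), so no matching can be larger.

7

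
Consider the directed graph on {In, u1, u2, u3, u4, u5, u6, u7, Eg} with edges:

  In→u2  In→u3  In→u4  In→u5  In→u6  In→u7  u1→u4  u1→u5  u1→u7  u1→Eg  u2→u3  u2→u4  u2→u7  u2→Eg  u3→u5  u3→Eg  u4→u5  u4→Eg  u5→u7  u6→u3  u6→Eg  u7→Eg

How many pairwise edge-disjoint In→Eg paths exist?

Assign every edge capacity 1; by Menger, the answer equals the max flow.
Path In→u2→Eg (+1); total 1.
Path In→u3→Eg (+1); total 2.
Path In→u4→Eg (+1); total 3.
Path In→u6→Eg (+1); total 4.
Path In→u7→Eg (+1); total 5.
No residual In→Eg path; max flow = 5.
Certifying cut of size 5: {In→u2, In→u3, In→u4, In→u6, u7→Eg}.

5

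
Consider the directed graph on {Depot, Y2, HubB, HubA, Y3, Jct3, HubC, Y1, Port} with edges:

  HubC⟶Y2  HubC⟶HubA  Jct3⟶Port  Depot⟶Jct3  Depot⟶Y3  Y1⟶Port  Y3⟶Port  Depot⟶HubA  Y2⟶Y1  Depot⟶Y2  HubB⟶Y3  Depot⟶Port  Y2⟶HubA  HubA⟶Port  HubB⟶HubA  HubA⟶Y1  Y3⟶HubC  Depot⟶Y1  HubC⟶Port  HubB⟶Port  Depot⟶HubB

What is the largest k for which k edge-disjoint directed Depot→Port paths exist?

Assign every edge capacity 1; by Menger, the answer equals the max flow.
Path Depot→Port (+1); total 1.
Path Depot→HubB→Port (+1); total 2.
Path Depot→HubA→Port (+1); total 3.
Path Depot→Y3→Port (+1); total 4.
Path Depot→Jct3→Port (+1); total 5.
Path Depot→Y1→Port (+1); total 6.
No residual Depot→Port path; max flow = 6.
Certifying cut of size 6: {Depot→HubB, Depot→Jct3, Depot→Port, Depot→Y3, HubA→Port, Y1→Port}.

6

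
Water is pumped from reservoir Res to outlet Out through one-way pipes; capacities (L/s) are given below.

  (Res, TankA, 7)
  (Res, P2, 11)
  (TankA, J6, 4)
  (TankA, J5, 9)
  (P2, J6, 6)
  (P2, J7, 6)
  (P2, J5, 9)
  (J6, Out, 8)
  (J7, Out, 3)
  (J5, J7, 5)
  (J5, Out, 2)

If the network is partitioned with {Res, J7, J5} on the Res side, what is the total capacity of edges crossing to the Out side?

Edges leaving {Res, J7, J5}: Res→TankA (7), Res→P2 (11), J7→Out (3), J5→Out (2).
Cut capacity = 7 + 11 + 3 + 2 = 23.

23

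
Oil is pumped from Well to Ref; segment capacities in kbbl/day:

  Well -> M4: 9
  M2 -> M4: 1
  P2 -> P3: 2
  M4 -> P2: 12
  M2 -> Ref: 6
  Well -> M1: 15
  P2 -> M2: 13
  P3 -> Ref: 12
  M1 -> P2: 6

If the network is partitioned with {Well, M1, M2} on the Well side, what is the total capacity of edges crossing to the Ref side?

22

Edges leaving {Well, M1, M2}: Well→M4 (9), M1→P2 (6), M2→M4 (1), M2→Ref (6).
Cut capacity = 9 + 6 + 1 + 6 = 22.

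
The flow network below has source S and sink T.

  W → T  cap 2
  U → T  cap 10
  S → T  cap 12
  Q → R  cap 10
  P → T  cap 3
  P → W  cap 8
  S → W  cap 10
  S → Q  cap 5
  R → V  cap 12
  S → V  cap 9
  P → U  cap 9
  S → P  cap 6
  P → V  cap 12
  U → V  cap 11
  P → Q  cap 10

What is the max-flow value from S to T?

20

Augment S→T: bottleneck 12, flow now 12.
Augment S→P→T: bottleneck 3, flow now 15.
Augment S→W→T: bottleneck 2, flow now 17.
Augment S→P→U→T: bottleneck 3, flow now 20.
No augmenting path remains; maximum flow = 20.
In the residual graph, reachable from S: {S, Q, R, V, W}.
Min-cut edges: S→P (6), S→T (12), W→T (2); capacity 6 + 12 + 2 = 20.
This cut is saturated, so no flow can exceed 20.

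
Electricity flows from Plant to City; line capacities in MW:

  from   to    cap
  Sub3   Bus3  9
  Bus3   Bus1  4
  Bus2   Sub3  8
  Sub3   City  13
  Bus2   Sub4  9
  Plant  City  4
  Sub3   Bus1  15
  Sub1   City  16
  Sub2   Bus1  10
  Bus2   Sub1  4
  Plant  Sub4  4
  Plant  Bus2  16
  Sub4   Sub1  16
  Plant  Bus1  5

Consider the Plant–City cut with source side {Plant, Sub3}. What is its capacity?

66

Edges leaving {Plant, Sub3}: Plant→Bus2 (16), Plant→Sub4 (4), Plant→Bus1 (5), Plant→City (4), Sub3→Bus3 (9), Sub3→Bus1 (15), Sub3→City (13).
Cut capacity = 16 + 4 + 5 + 4 + 9 + 15 + 13 = 66.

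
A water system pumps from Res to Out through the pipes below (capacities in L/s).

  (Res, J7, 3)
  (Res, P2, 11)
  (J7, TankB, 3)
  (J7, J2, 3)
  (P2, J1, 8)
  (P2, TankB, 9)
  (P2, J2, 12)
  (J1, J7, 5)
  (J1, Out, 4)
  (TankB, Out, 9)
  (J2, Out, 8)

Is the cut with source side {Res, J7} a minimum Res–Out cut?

No — its capacity is 17, but the minimum cut has capacity 14.

Given cut capacity: 11 + 3 + 3 = 17.
Augment Res→J7→TankB→Out: bottleneck 3, flow now 3.
Augment Res→P2→J1→Out: bottleneck 4, flow now 7.
Augment Res→P2→TankB→Out: bottleneck 6, flow now 13.
Augment Res→P2→J2→Out: bottleneck 1, flow now 14.
No augmenting path remains; maximum flow = 14.
In the residual graph, reachable from Res: {Res}.
Min-cut edges: Res→J7 (3), Res→P2 (11); capacity 3 + 11 = 14.
Cut capacity 17 exceeds the max flow 14, so it is not minimum.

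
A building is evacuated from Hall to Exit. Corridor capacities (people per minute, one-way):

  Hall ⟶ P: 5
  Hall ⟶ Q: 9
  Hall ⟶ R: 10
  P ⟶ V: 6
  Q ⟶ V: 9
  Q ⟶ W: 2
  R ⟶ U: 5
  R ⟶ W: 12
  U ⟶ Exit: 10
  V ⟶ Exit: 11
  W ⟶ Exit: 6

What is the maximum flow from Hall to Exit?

22

Augment Hall→P→V→Exit: bottleneck 5, flow now 5.
Augment Hall→Q→V→Exit: bottleneck 6, flow now 11.
Augment Hall→Q→W→Exit: bottleneck 2, flow now 13.
Augment Hall→R→U→Exit: bottleneck 5, flow now 18.
Augment Hall→R→W→Exit: bottleneck 4, flow now 22.
No augmenting path remains; maximum flow = 22.
In the residual graph, reachable from Hall: {Hall, P, Q, R, V, W}.
Min-cut edges: R→U (5), V→Exit (11), W→Exit (6); capacity 5 + 11 + 6 = 22.
This cut is saturated, so no flow can exceed 22.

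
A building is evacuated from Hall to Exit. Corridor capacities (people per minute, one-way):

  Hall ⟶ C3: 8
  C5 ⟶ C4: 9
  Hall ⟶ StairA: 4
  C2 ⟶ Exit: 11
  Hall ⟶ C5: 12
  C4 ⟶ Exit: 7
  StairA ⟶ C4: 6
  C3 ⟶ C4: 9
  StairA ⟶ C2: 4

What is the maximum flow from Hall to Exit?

11

Augment Hall→StairA→C4→Exit: bottleneck 4, flow now 4.
Augment Hall→C5→C4→Exit: bottleneck 3, flow now 7.
Augment Hall→C5→C4→StairA→C2→Exit: bottleneck 4, flow now 11. (uses reverse residual edge)
No augmenting path remains; maximum flow = 11.
In the residual graph, reachable from Hall: {Hall, C5, C3, C4}.
Min-cut edges: Hall→StairA (4), C4→Exit (7); capacity 4 + 7 = 11.
This cut is saturated, so no flow can exceed 11.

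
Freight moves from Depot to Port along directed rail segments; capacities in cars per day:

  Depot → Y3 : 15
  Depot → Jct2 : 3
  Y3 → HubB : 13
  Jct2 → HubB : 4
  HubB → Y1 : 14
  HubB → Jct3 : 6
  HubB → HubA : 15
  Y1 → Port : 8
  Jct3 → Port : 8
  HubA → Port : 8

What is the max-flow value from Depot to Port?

Augment Depot→Y3→HubB→Y1→Port: bottleneck 8, flow now 8.
Augment Depot→Y3→HubB→Jct3→Port: bottleneck 5, flow now 13.
Augment Depot→Jct2→HubB→Jct3→Port: bottleneck 1, flow now 14.
Augment Depot→Jct2→HubB→HubA→Port: bottleneck 2, flow now 16.
No augmenting path remains; maximum flow = 16.
In the residual graph, reachable from Depot: {Depot, Y3}.
Min-cut edges: Depot→Jct2 (3), Y3→HubB (13); capacity 3 + 13 = 16.
This cut is saturated, so no flow can exceed 16.

16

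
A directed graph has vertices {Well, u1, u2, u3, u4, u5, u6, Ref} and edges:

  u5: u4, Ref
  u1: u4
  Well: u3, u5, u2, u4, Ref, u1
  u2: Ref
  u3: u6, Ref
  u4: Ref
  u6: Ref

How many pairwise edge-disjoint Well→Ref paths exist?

5

Assign every edge capacity 1; by Menger, the answer equals the max flow.
Path Well→Ref (+1); total 1.
Path Well→u2→Ref (+1); total 2.
Path Well→u3→Ref (+1); total 3.
Path Well→u4→Ref (+1); total 4.
Path Well→u5→Ref (+1); total 5.
No residual Well→Ref path; max flow = 5.
Certifying cut of size 5: {Well→Ref, Well→u2, Well→u3, Well→u5, u4→Ref}.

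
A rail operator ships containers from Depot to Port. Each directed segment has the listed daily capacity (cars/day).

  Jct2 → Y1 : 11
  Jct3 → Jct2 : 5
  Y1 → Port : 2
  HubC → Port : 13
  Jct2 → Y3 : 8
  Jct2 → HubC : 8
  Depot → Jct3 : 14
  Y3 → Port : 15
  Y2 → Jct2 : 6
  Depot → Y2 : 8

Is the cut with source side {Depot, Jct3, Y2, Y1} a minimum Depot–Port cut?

Given cut capacity: 5 + 6 + 2 = 13.
Augment Depot→Jct3→Jct2→Y1→Port: bottleneck 2, flow now 2.
Augment Depot→Jct3→Jct2→Y3→Port: bottleneck 3, flow now 5.
Augment Depot→Y2→Jct2→Y3→Port: bottleneck 5, flow now 10.
Augment Depot→Y2→Jct2→HubC→Port: bottleneck 1, flow now 11.
No augmenting path remains; maximum flow = 11.
In the residual graph, reachable from Depot: {Depot, Jct3, Y2}.
Min-cut edges: Jct3→Jct2 (5), Y2→Jct2 (6); capacity 5 + 6 = 11.
Cut capacity 13 exceeds the max flow 11, so it is not minimum.

No — its capacity is 13, but the minimum cut has capacity 11.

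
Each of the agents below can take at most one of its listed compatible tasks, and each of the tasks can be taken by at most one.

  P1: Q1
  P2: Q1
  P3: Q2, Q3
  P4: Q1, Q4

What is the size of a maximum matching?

3

Unit-capacity flow: source→left, listed edges, right→sink; max matching = max flow.
Augmenting path P1→Q1 (+1); matched 1.
Augmenting path P3→Q2 (+1); matched 2.
Augmenting path P4→Q4 (+1); matched 3.
No augmenting path remains; maximum matching = 3.
König certificate: {P3, P4, Q1} is a vertex cover of size 3 (every listed pair touches it), so no matching can be larger.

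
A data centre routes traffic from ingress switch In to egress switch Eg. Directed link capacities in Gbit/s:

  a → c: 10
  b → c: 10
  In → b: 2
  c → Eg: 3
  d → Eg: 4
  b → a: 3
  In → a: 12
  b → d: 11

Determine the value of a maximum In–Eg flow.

Augment In→a→c→Eg: bottleneck 3, flow now 3.
Augment In→b→d→Eg: bottleneck 2, flow now 5.
No augmenting path remains; maximum flow = 5.
In the residual graph, reachable from In: {In, a, c}.
Min-cut edges: In→b (2), c→Eg (3); capacity 2 + 3 = 5.
This cut is saturated, so no flow can exceed 5.

5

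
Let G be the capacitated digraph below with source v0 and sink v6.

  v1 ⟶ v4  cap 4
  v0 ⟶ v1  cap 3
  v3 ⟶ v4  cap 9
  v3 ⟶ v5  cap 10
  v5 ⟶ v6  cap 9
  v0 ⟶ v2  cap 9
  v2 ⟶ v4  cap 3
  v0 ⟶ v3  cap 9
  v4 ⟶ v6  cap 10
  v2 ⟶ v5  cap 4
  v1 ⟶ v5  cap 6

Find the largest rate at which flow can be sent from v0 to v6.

Augment v0→v1→v4→v6: bottleneck 3, flow now 3.
Augment v0→v2→v4→v6: bottleneck 3, flow now 6.
Augment v0→v2→v5→v6: bottleneck 4, flow now 10.
Augment v0→v3→v4→v6: bottleneck 4, flow now 14.
Augment v0→v3→v5→v6: bottleneck 5, flow now 19.
No augmenting path remains; maximum flow = 19.
In the residual graph, reachable from v0: {v0, v2}.
Min-cut edges: v0→v1 (3), v0→v3 (9), v2→v4 (3), v2→v5 (4); capacity 3 + 9 + 3 + 4 = 19.
This cut is saturated, so no flow can exceed 19.

19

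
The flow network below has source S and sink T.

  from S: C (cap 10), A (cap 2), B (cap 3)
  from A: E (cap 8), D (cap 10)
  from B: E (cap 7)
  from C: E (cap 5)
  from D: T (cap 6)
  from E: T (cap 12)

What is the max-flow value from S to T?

Augment S→A→D→T: bottleneck 2, flow now 2.
Augment S→B→E→T: bottleneck 3, flow now 5.
Augment S→C→E→T: bottleneck 5, flow now 10.
No augmenting path remains; maximum flow = 10.
In the residual graph, reachable from S: {S, C}.
Min-cut edges: S→A (2), S→B (3), C→E (5); capacity 2 + 3 + 5 = 10.
This cut is saturated, so no flow can exceed 10.

10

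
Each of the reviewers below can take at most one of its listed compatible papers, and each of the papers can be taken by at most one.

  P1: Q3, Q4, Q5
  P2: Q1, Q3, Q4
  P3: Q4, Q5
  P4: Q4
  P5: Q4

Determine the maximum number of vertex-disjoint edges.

4

Unit-capacity flow: source→left, listed edges, right→sink; max matching = max flow.
Augmenting path P1→Q3 (+1); matched 1.
Augmenting path P2→Q1 (+1); matched 2.
Augmenting path P3→Q4 (+1); matched 3.
Augmenting path P4→Q4→P3→Q5 (+1); matched 4.
No augmenting path remains; maximum matching = 4.
König certificate: {P1, P2, P3, Q4} is a vertex cover of size 4 (every listed pair touches it), so no matching can be larger.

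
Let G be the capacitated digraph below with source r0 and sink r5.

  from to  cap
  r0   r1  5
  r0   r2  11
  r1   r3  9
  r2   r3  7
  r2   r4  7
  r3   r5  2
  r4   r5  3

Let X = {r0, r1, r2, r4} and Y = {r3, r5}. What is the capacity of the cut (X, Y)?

Edges leaving {r0, r1, r2, r4}: r1→r3 (9), r2→r3 (7), r4→r5 (3).
Cut capacity = 9 + 7 + 3 = 19.

19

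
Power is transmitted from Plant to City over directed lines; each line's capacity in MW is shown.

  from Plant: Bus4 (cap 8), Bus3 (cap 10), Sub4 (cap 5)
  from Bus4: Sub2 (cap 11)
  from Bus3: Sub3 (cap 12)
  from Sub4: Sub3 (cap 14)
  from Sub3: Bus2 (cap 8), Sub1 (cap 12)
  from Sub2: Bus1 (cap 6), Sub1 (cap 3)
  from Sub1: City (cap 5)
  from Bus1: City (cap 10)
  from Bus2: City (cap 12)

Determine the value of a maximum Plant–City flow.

19

Augment Plant→Bus4→Sub2→Sub1→City: bottleneck 3, flow now 3.
Augment Plant→Bus4→Sub2→Bus1→City: bottleneck 5, flow now 8.
Augment Plant→Bus3→Sub3→Sub1→City: bottleneck 2, flow now 10.
Augment Plant→Bus3→Sub3→Bus2→City: bottleneck 8, flow now 18.
Augment Plant→Sub4→Sub3→Sub1→Sub2→Bus1→City: bottleneck 1, flow now 19. (uses reverse residual edge)
No augmenting path remains; maximum flow = 19.
In the residual graph, reachable from Plant: {Plant, Bus4, Bus3, Sub4, Sub3, Sub2, Sub1}.
Min-cut edges: Sub3→Bus2 (8), Sub2→Bus1 (6), Sub1→City (5); capacity 8 + 6 + 5 = 19.
This cut is saturated, so no flow can exceed 19.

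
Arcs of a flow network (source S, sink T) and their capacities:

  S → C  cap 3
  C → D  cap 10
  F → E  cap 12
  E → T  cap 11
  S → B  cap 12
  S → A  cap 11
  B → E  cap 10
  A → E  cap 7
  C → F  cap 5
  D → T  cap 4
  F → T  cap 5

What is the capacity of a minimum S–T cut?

14

Augment S→A→E→T: bottleneck 7, flow now 7.
Augment S→B→E→T: bottleneck 4, flow now 11.
Augment S→C→D→T: bottleneck 3, flow now 14.
No augmenting path remains; maximum flow = 14.
By max-flow min-cut, the minimum cut capacity equals the max flow.
In the residual graph, reachable from S: {S, A, B, E}.
Min-cut edges: S→C (3), E→T (11); capacity 3 + 11 = 14.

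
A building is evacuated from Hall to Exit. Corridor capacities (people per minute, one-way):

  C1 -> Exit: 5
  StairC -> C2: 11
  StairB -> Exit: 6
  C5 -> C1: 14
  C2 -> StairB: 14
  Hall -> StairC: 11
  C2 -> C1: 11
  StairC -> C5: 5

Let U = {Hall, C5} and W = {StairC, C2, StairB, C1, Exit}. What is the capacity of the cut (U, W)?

Edges leaving {Hall, C5}: Hall→StairC (11), C5→C1 (14).
Cut capacity = 11 + 14 = 25.

25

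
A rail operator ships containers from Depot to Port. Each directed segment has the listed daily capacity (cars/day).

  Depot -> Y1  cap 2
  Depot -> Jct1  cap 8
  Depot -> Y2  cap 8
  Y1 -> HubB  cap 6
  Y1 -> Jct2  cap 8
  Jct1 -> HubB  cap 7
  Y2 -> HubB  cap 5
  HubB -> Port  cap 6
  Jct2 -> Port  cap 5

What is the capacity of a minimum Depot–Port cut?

8

Augment Depot→Y1→HubB→Port: bottleneck 2, flow now 2.
Augment Depot→Jct1→HubB→Port: bottleneck 4, flow now 6.
Augment Depot→Jct1→HubB→Y1→Jct2→Port: bottleneck 2, flow now 8. (uses reverse residual edge)
No augmenting path remains; maximum flow = 8.
By max-flow min-cut, the minimum cut capacity equals the max flow.
In the residual graph, reachable from Depot: {Depot, Jct1, Y2, HubB}.
Min-cut edges: Depot→Y1 (2), HubB→Port (6); capacity 2 + 6 = 8.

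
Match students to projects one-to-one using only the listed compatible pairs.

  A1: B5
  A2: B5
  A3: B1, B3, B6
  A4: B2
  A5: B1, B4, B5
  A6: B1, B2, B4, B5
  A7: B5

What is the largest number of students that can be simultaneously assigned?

5

Unit-capacity flow: source→left, listed edges, right→sink; max matching = max flow.
Augmenting path A1→B5 (+1); matched 1.
Augmenting path A3→B1 (+1); matched 2.
Augmenting path A4→B2 (+1); matched 3.
Augmenting path A5→B4 (+1); matched 4.
Augmenting path A6→B1→A3→B3 (+1); matched 5.
No augmenting path remains; maximum matching = 5.
König certificate: {A3, A4, A5, A6, B5} is a vertex cover of size 5 (every listed pair touches it), so no matching can be larger.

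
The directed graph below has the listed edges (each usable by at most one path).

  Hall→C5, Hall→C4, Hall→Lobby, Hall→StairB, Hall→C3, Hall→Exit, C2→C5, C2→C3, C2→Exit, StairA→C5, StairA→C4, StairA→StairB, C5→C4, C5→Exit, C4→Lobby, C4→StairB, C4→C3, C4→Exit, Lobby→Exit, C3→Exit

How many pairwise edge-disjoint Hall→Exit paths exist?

Assign every edge capacity 1; by Menger, the answer equals the max flow.
Path Hall→Exit (+1); total 1.
Path Hall→C5→Exit (+1); total 2.
Path Hall→C4→Exit (+1); total 3.
Path Hall→Lobby→Exit (+1); total 4.
Path Hall→C3→Exit (+1); total 5.
No residual Hall→Exit path; max flow = 5.
Certifying cut of size 5: {Hall→C3, Hall→C4, Hall→C5, Hall→Exit, Hall→Lobby}.

5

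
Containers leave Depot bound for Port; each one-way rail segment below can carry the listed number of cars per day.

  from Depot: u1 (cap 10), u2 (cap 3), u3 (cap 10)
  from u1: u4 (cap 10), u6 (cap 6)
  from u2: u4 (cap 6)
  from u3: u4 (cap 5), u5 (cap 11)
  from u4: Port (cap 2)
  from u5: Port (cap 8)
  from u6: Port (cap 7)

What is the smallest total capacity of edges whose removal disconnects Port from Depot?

16

Augment Depot→u1→u4→Port: bottleneck 2, flow now 2.
Augment Depot→u1→u6→Port: bottleneck 6, flow now 8.
Augment Depot→u3→u5→Port: bottleneck 8, flow now 16.
No augmenting path remains; maximum flow = 16.
By max-flow min-cut, the minimum cut capacity equals the max flow.
In the residual graph, reachable from Depot: {Depot, u1, u2, u3, u4, u5}.
Min-cut edges: u1→u6 (6), u4→Port (2), u5→Port (8); capacity 6 + 2 + 8 = 16.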